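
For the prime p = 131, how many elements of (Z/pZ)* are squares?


For prime p, the number of non-zero quadratic residues is (p-1)/2.
= (131-1)/2
= 65

65


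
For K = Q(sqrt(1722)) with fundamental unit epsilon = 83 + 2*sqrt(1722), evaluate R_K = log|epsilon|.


epsilon = 83 + 2*sqrt(1722)
= 165.9940
R = ln(165.9940)
= 5.1120

5.1120


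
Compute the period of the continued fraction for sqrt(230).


Run the CF algorithm for sqrt(230).
a_0 = floor(sqrt(230)) = 15; set m_0=0, q_0=1.
Recurrence: m' = q*a - m,  q' = (d - m'^2)/q,  a' = floor((a_0 + m')/q').
  step 1: m=15, q=5, a=6
  step 2: m=15, q=1, a=30
a_2 = 2*a_0 = 30, so the period closes here.
sqrt(230) = [15; 6, 30]
Period length = 2

2


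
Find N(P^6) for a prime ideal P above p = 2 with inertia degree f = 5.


N(P^a) = p^(a*f)
= 2^(6*5)
= 2^30
= 1073741824

1073741824


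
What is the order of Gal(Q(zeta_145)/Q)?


|Gal(Q(zeta_145)/Q)| = phi(145)
= 112

112


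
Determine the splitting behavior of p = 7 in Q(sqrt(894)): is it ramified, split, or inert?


K = Q(sqrt(894)). Since d mod 4 = 2, disc(K) = 3576.
Check p | disc: 3576 mod 7 = 6.
p does not divide disc. Compute Legendre symbol (d/p):
5^((7-1)/2) mod 7 = -1
(d/p) = -1, so p is inert: (p) stays prime with e=1, f=2, g=1.
Therefore p is inert.

inert


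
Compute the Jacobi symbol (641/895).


Compute (641/895) via quadratic reciprocity:
  reciprocity: (641/895) -> +(895/641)
  reduce: (254/641)
  pull out 2: (2/641) = +1  (since 641 mod 8 = 1)
  reciprocity: (127/641) -> +(641/127)
  reduce: (6/127)
  pull out 2: (2/127) = +1  (since 127 mod 8 = 7)
  reciprocity: (3/127) -> -(127/3)
  reduce: (1/3)
  (1/3) = 1
Product of signs = -1

-1


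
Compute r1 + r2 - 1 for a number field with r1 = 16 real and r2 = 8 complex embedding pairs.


By Dirichlet's unit theorem:
rank = r1 + r2 - 1
= 16 + 8 - 1
= 23

23


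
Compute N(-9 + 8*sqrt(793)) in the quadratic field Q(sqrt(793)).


N(a + b*sqrt(d)) = a^2 - d*b^2
= (-9)^2 - (793)*(8)^2
= 81 - 50752
= -50671

-50671


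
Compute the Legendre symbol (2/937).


p = 937 is prime, so compute (2/937) with the reciprocity algorithm (Jacobi-symbol steps: pull out 2s via (2/n), flip via reciprocity, reduce):
  pull out 2: (2/937) = +1  (since 937 mod 8 = 1)
  (1/937) = 1
Product of signs = 1
(2/937) = 1

1


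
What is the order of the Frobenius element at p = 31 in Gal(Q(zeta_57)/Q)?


The Frobenius at p in Gal(Q(zeta_n)/Q) = (Z/nZ)* is the class of p, so its order is ord_57(31), the smallest k >= 1 with 31^k = 1 mod 57.
n = 57 = 3 * 19, phi(57) = 36; the order divides phi(n).
Divisors of 36: 1, 2, 3, 4, 6, 9, 12, 18, 36
Repeated squaring mod 57: 31^1 = 31, 31^2 = 49, 31^4 = 7, 31^8 = 49, 31^16 = 7, 31^32 = 49
Test divisors in increasing order:
  k=1: 31^1 = 31 mod 57
  k=2: 31^2 = 49 mod 57
  k=3: 31^3 = 49 * 31 = 37 mod 57
  k=4: 31^4 = 7 mod 57
  k=6: 31^6 = 7 * 49 = 1 mod 57  <- first divisor giving 1
Order = 6

6


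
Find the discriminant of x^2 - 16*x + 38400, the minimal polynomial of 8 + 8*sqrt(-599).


The element 8 + 8*sqrt(-599) has minimal polynomial:
x^2 - 16*x + 38400
Discriminant = (-16)^2 - 4*(38400)
= 256 - 153600
= -153344

-153344


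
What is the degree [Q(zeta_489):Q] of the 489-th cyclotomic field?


The degree equals Euler's totient phi(489).
489 = 3 * 163
phi(489) = 324

324


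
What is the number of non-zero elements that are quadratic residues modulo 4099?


For prime p, the number of non-zero quadratic residues is (p-1)/2.
= (4099-1)/2
= 2049

2049


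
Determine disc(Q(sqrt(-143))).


For K = Q(sqrt(d)) with d squarefree: disc(K) = d if d = 1 mod 4, and disc(K) = 4d if d = 2 or 3 mod 4.
Here d = -143, and d mod 4 = 1.
d = 1 mod 4 (O_K = Z[(1+sqrt(d))/2]), so disc(K) = d = -143

-143


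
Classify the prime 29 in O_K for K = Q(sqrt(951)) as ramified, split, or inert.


K = Q(sqrt(951)). Since d mod 4 = 3, disc(K) = 3804.
Check p | disc: 3804 mod 29 = 5.
p does not divide disc. Compute Legendre symbol (d/p):
23^((29-1)/2) mod 29 = 1
(d/p) = 1, so p splits: (p) = P*P' with e=1, f=1, g=2.
Therefore p is split.

split


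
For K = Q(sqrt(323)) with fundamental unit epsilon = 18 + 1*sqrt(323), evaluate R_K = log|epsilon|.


epsilon = 18 + 1*sqrt(323)
= 35.9722
R = ln(35.9722)
= 3.5827

3.5827


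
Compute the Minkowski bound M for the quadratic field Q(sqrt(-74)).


d = -74, d mod 4 = 2, so disc(K) = 4d = -296; |disc(K)| = 296
Imaginary quadratic field, so n = 2, s = r2 = 1, r1 = 0
M = (n!/n^n) * (4/pi)^s * sqrt(|disc(K)|) = (2!/2^2) * (4/pi)^1 * sqrt(296)
= 0.5 * 1.273240 * 17.204651
= 10.9528

10.9528


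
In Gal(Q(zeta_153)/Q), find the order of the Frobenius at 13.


The Frobenius at p in Gal(Q(zeta_n)/Q) = (Z/nZ)* is the class of p, so its order is ord_153(13), the smallest k >= 1 with 13^k = 1 mod 153.
n = 153 = 3^2 * 17, phi(153) = 96; the order divides phi(n).
Divisors of 96: 1, 2, 3, 4, 6, 8, 12, 16, 24, 32, 48, 96
Repeated squaring mod 153: 13^1 = 13, 13^2 = 16, 13^4 = 103, 13^8 = 52, 13^16 = 103, 13^32 = 52, 13^64 = 103
Test divisors in increasing order:
  k=1: 13^1 = 13 mod 153
  k=2: 13^2 = 16 mod 153
  k=3: 13^3 = 16 * 13 = 55 mod 153
  k=4: 13^4 = 103 mod 153
  k=6: 13^6 = 103 * 16 = 118 mod 153
  k=8: 13^8 = 52 mod 153
  k=12: 13^12 = 52 * 103 = 1 mod 153  <- first divisor giving 1
Order = 12

12


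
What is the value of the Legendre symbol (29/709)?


p = 709 is prime, so compute (29/709) with the reciprocity algorithm (Jacobi-symbol steps: pull out 2s via (2/n), flip via reciprocity, reduce):
  reciprocity: (29/709) -> +(709/29)
  reduce: (13/29)
  reciprocity: (13/29) -> +(29/13)
  reduce: (3/13)
  reciprocity: (3/13) -> +(13/3)
  reduce: (1/3)
  (1/3) = 1
Product of signs = 1
(29/709) = 1

1


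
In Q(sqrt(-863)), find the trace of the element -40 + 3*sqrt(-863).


Tr(a + b*sqrt(d)) = (a + b*sqrt(d)) + (a - b*sqrt(d)) = 2a
= 2 * (-40)
= -80

-80


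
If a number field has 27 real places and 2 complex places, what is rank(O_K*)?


By Dirichlet's unit theorem:
rank = r1 + r2 - 1
= 27 + 2 - 1
= 28

28


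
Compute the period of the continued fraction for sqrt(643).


Run the CF algorithm for sqrt(643).
a_0 = floor(sqrt(643)) = 25; set m_0=0, q_0=1.
Recurrence: m' = q*a - m,  q' = (d - m'^2)/q,  a' = floor((a_0 + m')/q').
  step 1: m=25, q=18, a=2
  step 2: m=11, q=29, a=1
  step 3: m=18, q=11, a=3
  step 4: m=15, q=38, a=1
  step 5: m=23, q=3, a=16
  step 6: m=25, q=6, a=8
  step 7: m=23, q=19, a=2
  step 8: m=15, q=22, a=1
  step 9: m=7, q=27, a=1
  step 10: m=20, q=9, a=5
  step 11: m=25, q=2, a=25
  step 12: m=25, q=9, a=5
  step 13: m=20, q=27, a=1
  step 14: m=7, q=22, a=1
  step 15: m=15, q=19, a=2
  step 16: m=23, q=6, a=8
  step 17: m=25, q=3, a=16
  step 18: m=23, q=38, a=1
  step 19: m=15, q=11, a=3
  step 20: m=18, q=29, a=1
  step 21: m=11, q=18, a=2
  step 22: m=25, q=1, a=50
a_22 = 2*a_0 = 50, so the period closes here.
sqrt(643) = [25; 2, 1, 3, 1, 16, 8, 2, 1, 1, 5, 25, 5, 1, 1, 2, 8, 16, 1, 3, 1, 2, 50]
Period length = 22

22


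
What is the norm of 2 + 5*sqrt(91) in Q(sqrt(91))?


N(a + b*sqrt(d)) = a^2 - d*b^2
= (2)^2 - (91)*(5)^2
= 4 - 2275
= -2271

-2271


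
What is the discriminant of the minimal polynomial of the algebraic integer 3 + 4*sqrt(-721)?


The element 3 + 4*sqrt(-721) has minimal polynomial:
x^2 - 6*x + 11545
Discriminant = (-6)^2 - 4*(11545)
= 36 - 46180
= -46144

-46144


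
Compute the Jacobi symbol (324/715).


Compute (324/715) via quadratic reciprocity:
  pull out 2: (2/715) = -1  (since 715 mod 8 = 3)
  pull out 2: (2/715) = -1  (since 715 mod 8 = 3)
  reciprocity: (81/715) -> +(715/81)
  reduce: (67/81)
  reciprocity: (67/81) -> +(81/67)
  reduce: (14/67)
  pull out 2: (2/67) = -1  (since 67 mod 8 = 3)
  reciprocity: (7/67) -> -(67/7)
  reduce: (4/7)
  pull out 2: (2/7) = +1  (since 7 mod 8 = 7)
  pull out 2: (2/7) = +1  (since 7 mod 8 = 7)
  (1/7) = 1
Product of signs = 1

1


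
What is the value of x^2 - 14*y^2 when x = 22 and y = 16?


x^2 - d*y^2
= 22^2 - 14*16^2
= 484 - 3584
= -3100

-3100


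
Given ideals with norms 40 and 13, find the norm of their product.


N(IJ) = N(I) * N(J)
= 40 * 13
= 520

520


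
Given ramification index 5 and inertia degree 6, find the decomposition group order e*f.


|D_P| = e * f
= 5 * 6
= 30

30


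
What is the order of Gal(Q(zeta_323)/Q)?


|Gal(Q(zeta_323)/Q)| = phi(323)
= 288

288


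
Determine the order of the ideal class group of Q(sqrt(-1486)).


K = Q(sqrt(-1486)). d mod 4 = 2, so D = disc(K) = 4d = -5944
h(K) equals the number of primitive reduced positive-definite forms (a, b, c) = a*x^2 + b*x*y + c*y^2 with b^2 - 4ac = D,
where reduced means |b| <= a <= c, with b >= 0 whenever |b| = a or a = c, and primitive means gcd(a, b, c) = 1.
Reduced forces 3a^2 <= |D| = 5944, so 1 <= a <= 44; b must have the parity of D, and c = (b^2 - D)/(4a) must be an integer >= a.
Enumerate a = 1..44, b in [-a, a]:
  a=1: (1, 0, 1486)  [1]
  a=2: (2, 0, 743)  [1]
  a=3..4: none
  a=5: (5, -4, 298), (5, 4, 298)  [2]
  a=6..9: none
  a=10: (10, -4, 149), (10, 4, 149)  [2]
  a=11..12: none
  a=13: (13, -6, 115), (13, 6, 115)  [2]
  a=14..22: none
  a=23: (23, -6, 65), (23, 6, 65)  [2]
  a=24: none
  a=25: (25, -16, 62), (25, 16, 62)  [2]
  a=26: (26, -20, 61), (26, 20, 61)  [2]
  a=27..28: none
  a=29: (29, -28, 58), (29, 28, 58)  [2]
  a=30: none
  a=31: (31, -16, 50), (31, 16, 50)  [2]
  a=32..40: none
  a=41: (41, -40, 46), (41, 40, 46)  [2]
  a=42..44: none
Total reduced forms: 1 + 1 + 2 + 2 + 2 + 2 + 2 + 2 + 2 + 2 + 2 = 20
h = 20

20


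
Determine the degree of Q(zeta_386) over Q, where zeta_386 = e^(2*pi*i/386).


The degree equals Euler's totient phi(386).
386 = 2 * 193
phi(386) = 192

192


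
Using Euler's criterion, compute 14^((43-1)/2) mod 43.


p = 43 is prime and the exponent is (p-1)/2 = 21, so by Euler's criterion 14^21 = (14/43) = +1 or -1 mod 43.
Compute by square-and-multiply:
  21 = 16 + 4 + 1 (binary 10101)
  Repeated squaring mod 43: 14^1 = 14, 14^2 = 24, 14^4 = 17, 14^8 = 31, 14^16 = 15
  14^21 = 14^16 * 14^4 * 14^1 = 15 * 17 * 14 mod 43
    15 * 17 = 255 = 40 mod 43
    40 * 14 = 560 = 1 mod 43
  14^21 = 1 mod 43
Result 1: 14 is a quadratic residue mod 43.
14^21 mod 43 = 1

1


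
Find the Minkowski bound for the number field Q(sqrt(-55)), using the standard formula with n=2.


d = -55, d mod 4 = 1, so disc(K) = d = -55; |disc(K)| = 55
Imaginary quadratic field, so n = 2, s = r2 = 1, r1 = 0
M = (n!/n^n) * (4/pi)^s * sqrt(|disc(K)|) = (2!/2^2) * (4/pi)^1 * sqrt(55)
= 0.5 * 1.273240 * 7.416198
= 4.7213

4.7213


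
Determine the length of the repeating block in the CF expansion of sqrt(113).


Run the CF algorithm for sqrt(113).
a_0 = floor(sqrt(113)) = 10; set m_0=0, q_0=1.
Recurrence: m' = q*a - m,  q' = (d - m'^2)/q,  a' = floor((a_0 + m')/q').
  step 1: m=10, q=13, a=1
  step 2: m=3, q=8, a=1
  step 3: m=5, q=11, a=1
  step 4: m=6, q=7, a=2
  step 5: m=8, q=7, a=2
  step 6: m=6, q=11, a=1
  step 7: m=5, q=8, a=1
  step 8: m=3, q=13, a=1
  step 9: m=10, q=1, a=20
a_9 = 2*a_0 = 20, so the period closes here.
sqrt(113) = [10; 1, 1, 1, 2, 2, 1, 1, 1, 20]
Period length = 9

9


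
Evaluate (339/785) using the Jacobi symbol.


Compute (339/785) via quadratic reciprocity:
  reciprocity: (339/785) -> +(785/339)
  reduce: (107/339)
  reciprocity: (107/339) -> -(339/107)
  reduce: (18/107)
  pull out 2: (2/107) = -1  (since 107 mod 8 = 3)
  reciprocity: (9/107) -> +(107/9)
  reduce: (8/9)
  pull out 2: (2/9) = +1  (since 9 mod 8 = 1)
  pull out 2: (2/9) = +1  (since 9 mod 8 = 1)
  pull out 2: (2/9) = +1  (since 9 mod 8 = 1)
  (1/9) = 1
Product of signs = 1

1


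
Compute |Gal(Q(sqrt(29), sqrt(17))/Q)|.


The 2 square roots of distinct primes are multiplicatively independent over Q,
so [K:Q] = 2^2 and Gal(K/Q) is isomorphic to (Z/2Z)^2.
|Gal| = 2^2 = 4

4


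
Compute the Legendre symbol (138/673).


p = 673 is prime, so compute (138/673) with the reciprocity algorithm (Jacobi-symbol steps: pull out 2s via (2/n), flip via reciprocity, reduce):
  pull out 2: (2/673) = +1  (since 673 mod 8 = 1)
  reciprocity: (69/673) -> +(673/69)
  reduce: (52/69)
  pull out 2: (2/69) = -1  (since 69 mod 8 = 5)
  pull out 2: (2/69) = -1  (since 69 mod 8 = 5)
  reciprocity: (13/69) -> +(69/13)
  reduce: (4/13)
  pull out 2: (2/13) = -1  (since 13 mod 8 = 5)
  pull out 2: (2/13) = -1  (since 13 mod 8 = 5)
  (1/13) = 1
Product of signs = 1
(138/673) = 1

1


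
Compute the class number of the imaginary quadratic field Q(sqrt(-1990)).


K = Q(sqrt(-1990)). d mod 4 = 2, so D = disc(K) = 4d = -7960
h(K) equals the number of primitive reduced positive-definite forms (a, b, c) = a*x^2 + b*x*y + c*y^2 with b^2 - 4ac = D,
where reduced means |b| <= a <= c, with b >= 0 whenever |b| = a or a = c, and primitive means gcd(a, b, c) = 1.
Reduced forces 3a^2 <= |D| = 7960, so 1 <= a <= 51; b must have the parity of D, and c = (b^2 - D)/(4a) must be an integer >= a.
Enumerate a = 1..51, b in [-a, a]:
  a=1: (1, 0, 1990)  [1]
  a=2: (2, 0, 995)  [1]
  a=3..4: none
  a=5: (5, 0, 398)  [1]
  a=6..9: none
  a=10: (10, 0, 199)  [1]
  a=11: (11, -2, 181), (11, 2, 181)  [2]
  a=12: none
  a=13: (13, -10, 155), (13, 10, 155)  [2]
  a=14..16: none
  a=17: (17, -8, 118), (17, 8, 118)  [2]
  a=18: none
  a=19: (19, -18, 109), (19, 18, 109)  [2]
  a=20..21: none
  a=22: (22, -20, 95), (22, 20, 95)  [2]
  a=23..25: none
  a=26: (26, -16, 79), (26, 16, 79)  [2]
  a=27..30: none
  a=31: (31, -10, 65), (31, 10, 65)  [2]
  a=32..33: none
  a=34: (34, -8, 59), (34, 8, 59)  [2]
  a=35..37: none
  a=38: (38, -20, 55), (38, 20, 55)  [2]
  a=39..42: none
  a=43: (43, -34, 53), (43, 34, 53)  [2]
  a=44..51: none
Total reduced forms: 1 + 1 + 1 + 1 + 2 + 2 + 2 + 2 + 2 + 2 + 2 + 2 + 2 + 2 = 24
h = 24

24


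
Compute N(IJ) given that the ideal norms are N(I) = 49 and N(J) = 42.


N(IJ) = N(I) * N(J)
= 49 * 42
= 2058

2058


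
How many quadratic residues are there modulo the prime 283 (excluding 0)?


For prime p, the number of non-zero quadratic residues is (p-1)/2.
= (283-1)/2
= 141

141


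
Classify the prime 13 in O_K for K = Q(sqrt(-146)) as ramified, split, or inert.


K = Q(sqrt(-146)). Since d mod 4 = 2, disc(K) = -584.
Check p | disc: -584 mod 13 = 1.
p does not divide disc. Compute Legendre symbol (d/p):
10^((13-1)/2) mod 13 = 1
(d/p) = 1, so p splits: (p) = P*P' with e=1, f=1, g=2.
Therefore p is split.

split


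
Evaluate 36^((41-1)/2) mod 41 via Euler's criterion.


p = 41 is prime and the exponent is (p-1)/2 = 20, so by Euler's criterion 36^20 = (36/41) = +1 or -1 mod 41.
Compute by square-and-multiply:
  20 = 16 + 4 (binary 10100)
  Repeated squaring mod 41: 36^1 = 36, 36^2 = 25, 36^4 = 10, 36^8 = 18, 36^16 = 37
  36^20 = 36^16 * 36^4 = 37 * 10 mod 41
    37 * 10 = 370 = 1 mod 41
  36^20 = 1 mod 41
Result 1: 36 is a quadratic residue mod 41.
36^20 mod 41 = 1

1


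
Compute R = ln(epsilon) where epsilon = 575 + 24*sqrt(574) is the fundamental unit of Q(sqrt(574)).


epsilon = 575 + 24*sqrt(574)
= 1149.9991
R = ln(1149.9991)
= 7.0475

7.0475


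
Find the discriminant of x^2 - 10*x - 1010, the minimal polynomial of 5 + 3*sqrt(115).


The element 5 + 3*sqrt(115) has minimal polynomial:
x^2 - 10*x - 1010
Discriminant = (-10)^2 - 4*(-1010)
= 100 + 4040
= 4140

4140


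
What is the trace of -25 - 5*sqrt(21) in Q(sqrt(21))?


Tr(a + b*sqrt(d)) = (a + b*sqrt(d)) + (a - b*sqrt(d)) = 2a
= 2 * (-25)
= -50

-50


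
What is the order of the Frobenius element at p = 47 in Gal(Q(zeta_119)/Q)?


The Frobenius at p in Gal(Q(zeta_n)/Q) = (Z/nZ)* is the class of p, so its order is ord_119(47), the smallest k >= 1 with 47^k = 1 mod 119.
n = 119 = 7 * 17, phi(119) = 96; the order divides phi(n).
Divisors of 96: 1, 2, 3, 4, 6, 8, 12, 16, 24, 32, 48, 96
Repeated squaring mod 119: 47^1 = 47, 47^2 = 67, 47^4 = 86, 47^8 = 18, 47^16 = 86, 47^32 = 18, 47^64 = 86
Test divisors in increasing order:
  k=1: 47^1 = 47 mod 119
  k=2: 47^2 = 67 mod 119
  k=3: 47^3 = 67 * 47 = 55 mod 119
  k=4: 47^4 = 86 mod 119
  k=6: 47^6 = 86 * 67 = 50 mod 119
  k=8: 47^8 = 18 mod 119
  k=12: 47^12 = 18 * 86 = 1 mod 119  <- first divisor giving 1
Order = 12

12


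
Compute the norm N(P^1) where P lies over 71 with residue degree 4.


N(P^a) = p^(a*f)
= 71^(1*4)
= 71^4
= 25411681

25411681


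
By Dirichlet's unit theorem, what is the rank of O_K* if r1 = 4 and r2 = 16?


By Dirichlet's unit theorem:
rank = r1 + r2 - 1
= 4 + 16 - 1
= 19

19


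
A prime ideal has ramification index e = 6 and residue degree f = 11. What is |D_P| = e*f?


|D_P| = e * f
= 6 * 11
= 66

66


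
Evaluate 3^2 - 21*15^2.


x^2 - d*y^2
= 3^2 - 21*15^2
= 9 - 4725
= -4716

-4716


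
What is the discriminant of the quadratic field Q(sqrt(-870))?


For K = Q(sqrt(d)) with d squarefree: disc(K) = d if d = 1 mod 4, and disc(K) = 4d if d = 2 or 3 mod 4.
Here d = -870, and d mod 4 = 2.
d = 2 mod 4, not 1 (O_K = Z[sqrt(d)]), so disc(K) = 4d = 4 * (-870) = -3480

-3480


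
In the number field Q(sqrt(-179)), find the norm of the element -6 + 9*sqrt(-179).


N(a + b*sqrt(d)) = a^2 - d*b^2
= (-6)^2 - (-179)*(9)^2
= 36 + 14499
= 14535

14535


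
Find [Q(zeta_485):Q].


The degree equals Euler's totient phi(485).
485 = 5 * 97
phi(485) = 384

384


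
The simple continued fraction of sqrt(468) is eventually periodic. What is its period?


Run the CF algorithm for sqrt(468).
a_0 = floor(sqrt(468)) = 21; set m_0=0, q_0=1.
Recurrence: m' = q*a - m,  q' = (d - m'^2)/q,  a' = floor((a_0 + m')/q').
  step 1: m=21, q=27, a=1
  step 2: m=6, q=16, a=1
  step 3: m=10, q=23, a=1
  step 4: m=13, q=13, a=2
  step 5: m=13, q=23, a=1
  step 6: m=10, q=16, a=1
  step 7: m=6, q=27, a=1
  step 8: m=21, q=1, a=42
a_8 = 2*a_0 = 42, so the period closes here.
sqrt(468) = [21; 1, 1, 1, 2, 1, 1, 1, 42]
Period length = 8

8


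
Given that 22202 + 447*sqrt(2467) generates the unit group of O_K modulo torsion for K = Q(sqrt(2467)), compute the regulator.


epsilon = 22202 + 447*sqrt(2467)
= 44404.0000
R = ln(44404.0000)
= 10.7011

10.7011


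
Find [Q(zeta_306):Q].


The degree equals Euler's totient phi(306).
306 = 2 * 3^2 * 17
phi(306) = 96

96


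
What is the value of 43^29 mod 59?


p = 59 is prime and the exponent is (p-1)/2 = 29, so by Euler's criterion 43^29 = (43/59) = +1 or -1 mod 59.
Compute by square-and-multiply:
  29 = 16 + 8 + 4 + 1 (binary 11101)
  Repeated squaring mod 59: 43^1 = 43, 43^2 = 20, 43^4 = 46, 43^8 = 51, 43^16 = 5
  43^29 = 43^16 * 43^8 * 43^4 * 43^1 = 5 * 51 * 46 * 43 mod 59
    5 * 51 = 255 = 19 mod 59
    19 * 46 = 874 = 48 mod 59
    48 * 43 = 2064 = 58 mod 59
  43^29 = 58 mod 59
Result 58 = p - 1 = -1 mod 59: 43 is a quadratic non-residue mod 59. As a residue in [0, p-1] the value is 58.
43^29 mod 59 = 58

58


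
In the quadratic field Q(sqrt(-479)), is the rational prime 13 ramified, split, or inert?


K = Q(sqrt(-479)). Since d mod 4 = 1, disc(K) = -479.
Check p | disc: -479 mod 13 = 2.
p does not divide disc. Compute Legendre symbol (d/p):
2^((13-1)/2) mod 13 = -1
(d/p) = -1, so p is inert: (p) stays prime with e=1, f=2, g=1.
Therefore p is inert.

inert


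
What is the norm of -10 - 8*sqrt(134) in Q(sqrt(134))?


N(a + b*sqrt(d)) = a^2 - d*b^2
= (-10)^2 - (134)*(-8)^2
= 100 - 8576
= -8476

-8476


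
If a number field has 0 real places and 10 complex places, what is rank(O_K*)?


By Dirichlet's unit theorem:
rank = r1 + r2 - 1
= 0 + 10 - 1
= 9

9


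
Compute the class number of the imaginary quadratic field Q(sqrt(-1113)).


K = Q(sqrt(-1113)). d mod 4 = 3, so D = disc(K) = 4d = -4452
h(K) equals the number of primitive reduced positive-definite forms (a, b, c) = a*x^2 + b*x*y + c*y^2 with b^2 - 4ac = D,
where reduced means |b| <= a <= c, with b >= 0 whenever |b| = a or a = c, and primitive means gcd(a, b, c) = 1.
Reduced forces 3a^2 <= |D| = 4452, so 1 <= a <= 38; b must have the parity of D, and c = (b^2 - D)/(4a) must be an integer >= a.
Enumerate a = 1..38, b in [-a, a]:
  a=1: (1, 0, 1113)  [1]
  a=2: (2, 2, 557)  [1]
  a=3: (3, 0, 371)  [1]
  a=4..5: none
  a=6: (6, 6, 187)  [1]
  a=7: (7, 0, 159)  [1]
  a=8..10: none
  a=11: (11, -6, 102), (11, 6, 102)  [2]
  a=12..13: none
  a=14: (14, 14, 83)  [1]
  a=15..16: none
  a=17: (17, -6, 66), (17, 6, 66)  [2]
  a=18..20: none
  a=21: (21, 0, 53)  [1]
  a=22: (22, -6, 51), (22, 6, 51)  [2]
  a=23..32: none
  a=33: (33, -6, 34), (33, 6, 34)  [2]
  a=34..36: none
  a=37: (37, 32, 37)  [1]
  a=38: none
Total reduced forms: 1 + 1 + 1 + 1 + 1 + 2 + 1 + 2 + 1 + 2 + 2 + 1 = 16
h = 16

16


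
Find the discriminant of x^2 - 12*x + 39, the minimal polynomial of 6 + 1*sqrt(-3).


The element 6 + 1*sqrt(-3) has minimal polynomial:
x^2 - 12*x + 39
Discriminant = (-12)^2 - 4*(39)
= 144 - 156
= -12

-12


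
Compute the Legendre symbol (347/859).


p = 859 is prime, so compute (347/859) with the reciprocity algorithm (Jacobi-symbol steps: pull out 2s via (2/n), flip via reciprocity, reduce):
  reciprocity: (347/859) -> -(859/347)
  reduce: (165/347)
  reciprocity: (165/347) -> +(347/165)
  reduce: (17/165)
  reciprocity: (17/165) -> +(165/17)
  reduce: (12/17)
  pull out 2: (2/17) = +1  (since 17 mod 8 = 1)
  pull out 2: (2/17) = +1  (since 17 mod 8 = 1)
  reciprocity: (3/17) -> +(17/3)
  reduce: (2/3)
  pull out 2: (2/3) = -1  (since 3 mod 8 = 3)
  (1/3) = 1
Product of signs = 1
(347/859) = 1

1


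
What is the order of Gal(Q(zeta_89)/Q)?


|Gal(Q(zeta_89)/Q)| = phi(89)
= 88

88


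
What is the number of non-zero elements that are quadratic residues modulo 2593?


For prime p, the number of non-zero quadratic residues is (p-1)/2.
= (2593-1)/2
= 1296

1296


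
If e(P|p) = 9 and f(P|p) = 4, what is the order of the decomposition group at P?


|D_P| = e * f
= 9 * 4
= 36

36


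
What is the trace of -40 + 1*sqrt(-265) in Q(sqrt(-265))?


Tr(a + b*sqrt(d)) = (a + b*sqrt(d)) + (a - b*sqrt(d)) = 2a
= 2 * (-40)
= -80

-80


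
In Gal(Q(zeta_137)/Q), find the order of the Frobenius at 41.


The Frobenius at p in Gal(Q(zeta_n)/Q) = (Z/nZ)* is the class of p, so its order is ord_137(41), the smallest k >= 1 with 41^k = 1 mod 137.
n = 137 = 137, phi(137) = 136; the order divides phi(n).
Divisors of 136: 1, 2, 4, 8, 17, 34, 68, 136
Repeated squaring mod 137: 41^1 = 41, 41^2 = 37, 41^4 = 136, 41^8 = 1, 41^16 = 1, 41^32 = 1, 41^64 = 1, 41^128 = 1
Test divisors in increasing order:
  k=1: 41^1 = 41 mod 137
  k=2: 41^2 = 37 mod 137
  k=4: 41^4 = 136 mod 137
  k=8: 41^8 = 1 mod 137  <- first divisor giving 1
Order = 8

8


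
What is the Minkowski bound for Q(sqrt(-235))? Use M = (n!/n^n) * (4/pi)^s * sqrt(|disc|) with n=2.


d = -235, d mod 4 = 1, so disc(K) = d = -235; |disc(K)| = 235
Imaginary quadratic field, so n = 2, s = r2 = 1, r1 = 0
M = (n!/n^n) * (4/pi)^s * sqrt(|disc(K)|) = (2!/2^2) * (4/pi)^1 * sqrt(235)
= 0.5 * 1.273240 * 15.329710
= 9.7592

9.7592


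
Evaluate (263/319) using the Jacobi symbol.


Compute (263/319) via quadratic reciprocity:
  reciprocity: (263/319) -> -(319/263)
  reduce: (56/263)
  pull out 2: (2/263) = +1  (since 263 mod 8 = 7)
  pull out 2: (2/263) = +1  (since 263 mod 8 = 7)
  pull out 2: (2/263) = +1  (since 263 mod 8 = 7)
  reciprocity: (7/263) -> -(263/7)
  reduce: (4/7)
  pull out 2: (2/7) = +1  (since 7 mod 8 = 7)
  pull out 2: (2/7) = +1  (since 7 mod 8 = 7)
  (1/7) = 1
Product of signs = 1

1


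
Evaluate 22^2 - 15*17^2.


x^2 - d*y^2
= 22^2 - 15*17^2
= 484 - 4335
= -3851

-3851


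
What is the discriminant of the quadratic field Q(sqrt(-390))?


For K = Q(sqrt(d)) with d squarefree: disc(K) = d if d = 1 mod 4, and disc(K) = 4d if d = 2 or 3 mod 4.
Here d = -390, and d mod 4 = 2.
d = 2 mod 4, not 1 (O_K = Z[sqrt(d)]), so disc(K) = 4d = 4 * (-390) = -1560

-1560


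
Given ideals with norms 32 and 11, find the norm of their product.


N(IJ) = N(I) * N(J)
= 32 * 11
= 352

352


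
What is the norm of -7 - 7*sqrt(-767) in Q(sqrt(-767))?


N(a + b*sqrt(d)) = a^2 - d*b^2
= (-7)^2 - (-767)*(-7)^2
= 49 + 37583
= 37632

37632


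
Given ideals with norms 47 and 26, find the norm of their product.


N(IJ) = N(I) * N(J)
= 47 * 26
= 1222

1222


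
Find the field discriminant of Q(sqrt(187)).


For K = Q(sqrt(d)) with d squarefree: disc(K) = d if d = 1 mod 4, and disc(K) = 4d if d = 2 or 3 mod 4.
Here d = 187, and d mod 4 = 3.
d = 3 mod 4, not 1 (O_K = Z[sqrt(d)]), so disc(K) = 4d = 4 * (187) = 748

748


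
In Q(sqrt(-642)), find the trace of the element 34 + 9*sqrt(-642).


Tr(a + b*sqrt(d)) = (a + b*sqrt(d)) + (a - b*sqrt(d)) = 2a
= 2 * (34)
= 68

68


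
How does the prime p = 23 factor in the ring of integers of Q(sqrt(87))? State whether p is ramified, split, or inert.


K = Q(sqrt(87)). Since d mod 4 = 3, disc(K) = 348.
Check p | disc: 348 mod 23 = 3.
p does not divide disc. Compute Legendre symbol (d/p):
18^((23-1)/2) mod 23 = 1
(d/p) = 1, so p splits: (p) = P*P' with e=1, f=1, g=2.
Therefore p is split.

split


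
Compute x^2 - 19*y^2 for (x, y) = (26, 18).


x^2 - d*y^2
= 26^2 - 19*18^2
= 676 - 6156
= -5480

-5480


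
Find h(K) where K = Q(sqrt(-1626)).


K = Q(sqrt(-1626)). d mod 4 = 2, so D = disc(K) = 4d = -6504
h(K) equals the number of primitive reduced positive-definite forms (a, b, c) = a*x^2 + b*x*y + c*y^2 with b^2 - 4ac = D,
where reduced means |b| <= a <= c, with b >= 0 whenever |b| = a or a = c, and primitive means gcd(a, b, c) = 1.
Reduced forces 3a^2 <= |D| = 6504, so 1 <= a <= 46; b must have the parity of D, and c = (b^2 - D)/(4a) must be an integer >= a.
Enumerate a = 1..46, b in [-a, a]:
  a=1: (1, 0, 1626)  [1]
  a=2: (2, 0, 813)  [1]
  a=3: (3, 0, 542)  [1]
  a=4: none
  a=5: (5, -4, 326), (5, 4, 326)  [2]
  a=6: (6, 0, 271)  [1]
  a=7..9: none
  a=10: (10, -4, 163), (10, 4, 163)  [2]
  a=11..12: none
  a=13: (13, -10, 127), (13, 10, 127)  [2]
  a=14: none
  a=15: (15, -6, 109), (15, 6, 109)  [2]
  a=16..24: none
  a=25: (25, -14, 67), (25, 14, 67)  [2]
  a=26: (26, -16, 65), (26, 16, 65)  [2]
  a=27..29: none
  a=30: (30, -24, 59), (30, 24, 59)  [2]
  a=31..38: none
  a=39: (39, -36, 50), (39, 36, 50)  [2]
  a=40..46: none
Total reduced forms: 1 + 1 + 1 + 2 + 1 + 2 + 2 + 2 + 2 + 2 + 2 + 2 = 20
h = 20

20


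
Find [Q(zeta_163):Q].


The degree equals Euler's totient phi(163).
163 = 163
phi(163) = 162

162


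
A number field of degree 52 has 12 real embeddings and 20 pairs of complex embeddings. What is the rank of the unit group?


By Dirichlet's unit theorem:
rank = r1 + r2 - 1
= 12 + 20 - 1
= 31

31


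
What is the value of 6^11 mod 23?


p = 23 is prime and the exponent is (p-1)/2 = 11, so by Euler's criterion 6^11 = (6/23) = +1 or -1 mod 23.
Compute by square-and-multiply:
  11 = 8 + 2 + 1 (binary 1011)
  Repeated squaring mod 23: 6^1 = 6, 6^2 = 13, 6^4 = 8, 6^8 = 18
  6^11 = 6^8 * 6^2 * 6^1 = 18 * 13 * 6 mod 23
    18 * 13 = 234 = 4 mod 23
    4 * 6 = 24 = 1 mod 23
  6^11 = 1 mod 23
Result 1: 6 is a quadratic residue mod 23.
6^11 mod 23 = 1

1


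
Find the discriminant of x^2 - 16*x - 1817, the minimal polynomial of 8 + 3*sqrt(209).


The element 8 + 3*sqrt(209) has minimal polynomial:
x^2 - 16*x - 1817
Discriminant = (-16)^2 - 4*(-1817)
= 256 + 7268
= 7524

7524


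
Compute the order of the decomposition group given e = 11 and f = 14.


|D_P| = e * f
= 11 * 14
= 154

154


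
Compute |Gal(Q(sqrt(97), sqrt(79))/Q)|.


The 2 square roots of distinct primes are multiplicatively independent over Q,
so [K:Q] = 2^2 and Gal(K/Q) is isomorphic to (Z/2Z)^2.
|Gal| = 2^2 = 4

4


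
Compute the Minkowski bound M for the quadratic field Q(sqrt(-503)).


d = -503, d mod 4 = 1, so disc(K) = d = -503; |disc(K)| = 503
Imaginary quadratic field, so n = 2, s = r2 = 1, r1 = 0
M = (n!/n^n) * (4/pi)^s * sqrt(|disc(K)|) = (2!/2^2) * (4/pi)^1 * sqrt(503)
= 0.5 * 1.273240 * 22.427661
= 14.2779

14.2779


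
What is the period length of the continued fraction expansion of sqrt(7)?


Run the CF algorithm for sqrt(7).
a_0 = floor(sqrt(7)) = 2; set m_0=0, q_0=1.
Recurrence: m' = q*a - m,  q' = (d - m'^2)/q,  a' = floor((a_0 + m')/q').
  step 1: m=2, q=3, a=1
  step 2: m=1, q=2, a=1
  step 3: m=1, q=3, a=1
  step 4: m=2, q=1, a=4
a_4 = 2*a_0 = 4, so the period closes here.
sqrt(7) = [2; 1, 1, 1, 4]
Period length = 4

4


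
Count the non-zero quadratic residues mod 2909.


For prime p, the number of non-zero quadratic residues is (p-1)/2.
= (2909-1)/2
= 1454

1454


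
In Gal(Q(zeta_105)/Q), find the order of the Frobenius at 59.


The Frobenius at p in Gal(Q(zeta_n)/Q) = (Z/nZ)* is the class of p, so its order is ord_105(59), the smallest k >= 1 with 59^k = 1 mod 105.
n = 105 = 3 * 5 * 7, phi(105) = 48; the order divides phi(n).
Divisors of 48: 1, 2, 3, 4, 6, 8, 12, 16, 24, 48
Repeated squaring mod 105: 59^1 = 59, 59^2 = 16, 59^4 = 46, 59^8 = 16, 59^16 = 46, 59^32 = 16
Test divisors in increasing order:
  k=1: 59^1 = 59 mod 105
  k=2: 59^2 = 16 mod 105
  k=3: 59^3 = 16 * 59 = 104 mod 105
  k=4: 59^4 = 46 mod 105
  k=6: 59^6 = 46 * 16 = 1 mod 105  <- first divisor giving 1
Order = 6

6


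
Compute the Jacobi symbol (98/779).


Compute (98/779) via quadratic reciprocity:
  pull out 2: (2/779) = -1  (since 779 mod 8 = 3)
  reciprocity: (49/779) -> +(779/49)
  reduce: (44/49)
  pull out 2: (2/49) = +1  (since 49 mod 8 = 1)
  pull out 2: (2/49) = +1  (since 49 mod 8 = 1)
  reciprocity: (11/49) -> +(49/11)
  reduce: (5/11)
  reciprocity: (5/11) -> +(11/5)
  reduce: (1/5)
  (1/5) = 1
Product of signs = -1

-1


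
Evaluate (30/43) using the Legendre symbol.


p = 43 is prime, so compute (30/43) with the reciprocity algorithm (Jacobi-symbol steps: pull out 2s via (2/n), flip via reciprocity, reduce):
  pull out 2: (2/43) = -1  (since 43 mod 8 = 3)
  reciprocity: (15/43) -> -(43/15)
  reduce: (13/15)
  reciprocity: (13/15) -> +(15/13)
  reduce: (2/13)
  pull out 2: (2/13) = -1  (since 13 mod 8 = 5)
  (1/13) = 1
Product of signs = -1
(30/43) = -1

-1


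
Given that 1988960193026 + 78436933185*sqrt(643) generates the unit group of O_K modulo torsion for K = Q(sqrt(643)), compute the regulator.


epsilon = 1988960193026 + 78436933185*sqrt(643)
= 3.9779e+12
R = ln(3.9779e+12)
= 29.0118

29.0118


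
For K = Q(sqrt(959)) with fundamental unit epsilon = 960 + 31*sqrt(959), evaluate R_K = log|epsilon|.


epsilon = 960 + 31*sqrt(959)
= 1919.9995
R = ln(1919.9995)
= 7.5601

7.5601


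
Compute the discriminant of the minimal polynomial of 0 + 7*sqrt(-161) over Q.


The element 0 + 7*sqrt(-161) has minimal polynomial:
x^2 + 0*x + 7889
Discriminant = (0)^2 - 4*(7889)
= 0 - 31556
= -31556

-31556


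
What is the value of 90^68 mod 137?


p = 137 is prime and the exponent is (p-1)/2 = 68, so by Euler's criterion 90^68 = (90/137) = +1 or -1 mod 137.
Compute by square-and-multiply:
  68 = 64 + 4 (binary 1000100)
  Repeated squaring mod 137: 90^1 = 90, 90^2 = 17, 90^4 = 15, 90^8 = 88, 90^16 = 72, 90^32 = 115, 90^64 = 73
  90^68 = 90^64 * 90^4 = 73 * 15 mod 137
    73 * 15 = 1095 = 136 mod 137
  90^68 = 136 mod 137
Result 136 = p - 1 = -1 mod 137: 90 is a quadratic non-residue mod 137. As a residue in [0, p-1] the value is 136.
90^68 mod 137 = 136

136


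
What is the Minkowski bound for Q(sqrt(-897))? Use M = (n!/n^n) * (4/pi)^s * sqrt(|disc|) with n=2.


d = -897, d mod 4 = 3, so disc(K) = 4d = -3588; |disc(K)| = 3588
Imaginary quadratic field, so n = 2, s = r2 = 1, r1 = 0
M = (n!/n^n) * (4/pi)^s * sqrt(|disc(K)|) = (2!/2^2) * (4/pi)^1 * sqrt(3588)
= 0.5 * 1.273240 * 59.899917
= 38.1335

38.1335


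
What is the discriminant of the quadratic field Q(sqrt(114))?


For K = Q(sqrt(d)) with d squarefree: disc(K) = d if d = 1 mod 4, and disc(K) = 4d if d = 2 or 3 mod 4.
Here d = 114, and d mod 4 = 2.
d = 2 mod 4, not 1 (O_K = Z[sqrt(d)]), so disc(K) = 4d = 4 * (114) = 456

456


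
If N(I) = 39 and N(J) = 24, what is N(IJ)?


N(IJ) = N(I) * N(J)
= 39 * 24
= 936

936


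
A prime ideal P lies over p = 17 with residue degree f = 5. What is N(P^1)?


N(P^a) = p^(a*f)
= 17^(1*5)
= 17^5
= 1419857

1419857


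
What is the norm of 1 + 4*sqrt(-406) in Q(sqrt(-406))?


N(a + b*sqrt(d)) = a^2 - d*b^2
= (1)^2 - (-406)*(4)^2
= 1 + 6496
= 6497

6497


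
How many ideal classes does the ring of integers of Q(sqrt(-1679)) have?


K = Q(sqrt(-1679)). d mod 4 = 1, so D = disc(K) = d = -1679
h(K) equals the number of primitive reduced positive-definite forms (a, b, c) = a*x^2 + b*x*y + c*y^2 with b^2 - 4ac = D,
where reduced means |b| <= a <= c, with b >= 0 whenever |b| = a or a = c, and primitive means gcd(a, b, c) = 1.
Reduced forces 3a^2 <= |D| = 1679, so 1 <= a <= 23; b must have the parity of D, and c = (b^2 - D)/(4a) must be an integer >= a.
Enumerate a = 1..23, b in [-a, a]:
  a=1: (1, 1, 420)  [1]
  a=2: (2, -1, 210), (2, 1, 210)  [2]
  a=3: (3, -1, 140), (3, 1, 140)  [2]
  a=4: (4, -1, 105), (4, 1, 105)  [2]
  a=5: (5, -1, 84), (5, 1, 84)  [2]
  a=6: (6, -5, 71), (6, -1, 70), (6, 1, 70), (6, 5, 71)  [4]
  a=7: (7, -1, 60), (7, 1, 60)  [2]
  a=8: (8, -7, 54), (8, 7, 54)  [2]
  a=9: (9, -7, 48), (9, 7, 48)  [2]
  a=10: (10, -9, 44), (10, -1, 42), (10, 1, 42), (10, 9, 44)  [4]
  a=11: (11, -9, 40), (11, 9, 40)  [2]
  a=12: (12, -7, 36), (12, -1, 35), (12, 1, 35), (12, 7, 36)  [4]
  a=13: none
  a=14: (14, -13, 33), (14, -1, 30), (14, 1, 30), (14, 13, 33)  [4]
  a=15: (15, -11, 30), (15, -1, 28), (15, 1, 28), (15, 11, 30)  [4]
  a=16: (16, -7, 27), (16, 7, 27)  [2]
  a=17: (17, -15, 28), (17, 15, 28)  [2]
  a=18: (18, -11, 25), (18, -7, 24), (18, 7, 24), (18, 11, 25)  [4]
  a=19: none
  a=20: (20, -9, 22), (20, -1, 21), (20, 1, 21), (20, 9, 22)  [4]
  a=21: (21, -13, 22), (21, 13, 22)  [2]
  a=22: none
  a=23: (23, 23, 24)  [1]
Total reduced forms: 1 + 2 + 2 + 2 + 2 + 4 + 2 + 2 + 2 + 4 + 2 + 4 + 4 + 4 + 2 + 2 + 4 + 4 + 2 + 1 = 52
h = 52

52


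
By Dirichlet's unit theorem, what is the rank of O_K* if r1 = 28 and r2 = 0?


By Dirichlet's unit theorem:
rank = r1 + r2 - 1
= 28 + 0 - 1
= 27

27


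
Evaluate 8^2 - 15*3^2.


x^2 - d*y^2
= 8^2 - 15*3^2
= 64 - 135
= -71

-71


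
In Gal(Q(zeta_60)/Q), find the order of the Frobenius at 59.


The Frobenius at p in Gal(Q(zeta_n)/Q) = (Z/nZ)* is the class of p, so its order is ord_60(59), the smallest k >= 1 with 59^k = 1 mod 60.
n = 60 = 2^2 * 3 * 5, phi(60) = 16; the order divides phi(n).
Divisors of 16: 1, 2, 4, 8, 16
Repeated squaring mod 60: 59^1 = 59, 59^2 = 1, 59^4 = 1, 59^8 = 1, 59^16 = 1
Test divisors in increasing order:
  k=1: 59^1 = 59 mod 60
  k=2: 59^2 = 1 mod 60  <- first divisor giving 1
Order = 2

2


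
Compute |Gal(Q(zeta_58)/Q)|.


|Gal(Q(zeta_58)/Q)| = phi(58)
= 28

28


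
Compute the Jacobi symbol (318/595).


Compute (318/595) via quadratic reciprocity:
  pull out 2: (2/595) = -1  (since 595 mod 8 = 3)
  reciprocity: (159/595) -> -(595/159)
  reduce: (118/159)
  pull out 2: (2/159) = +1  (since 159 mod 8 = 7)
  reciprocity: (59/159) -> -(159/59)
  reduce: (41/59)
  reciprocity: (41/59) -> +(59/41)
  reduce: (18/41)
  pull out 2: (2/41) = +1  (since 41 mod 8 = 1)
  reciprocity: (9/41) -> +(41/9)
  reduce: (5/9)
  reciprocity: (5/9) -> +(9/5)
  reduce: (4/5)
  pull out 2: (2/5) = -1  (since 5 mod 8 = 5)
  pull out 2: (2/5) = -1  (since 5 mod 8 = 5)
  (1/5) = 1
Product of signs = -1

-1


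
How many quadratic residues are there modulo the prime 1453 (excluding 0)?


For prime p, the number of non-zero quadratic residues is (p-1)/2.
= (1453-1)/2
= 726

726


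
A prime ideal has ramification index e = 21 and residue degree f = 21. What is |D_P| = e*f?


|D_P| = e * f
= 21 * 21
= 441

441


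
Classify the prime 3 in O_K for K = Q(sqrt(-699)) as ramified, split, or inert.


K = Q(sqrt(-699)). Since d mod 4 = 1, disc(K) = -699.
Check p | disc: -699 mod 3 = 0.
p divides disc, so p ramifies: (p) = P^2 with e=2, f=1, g=1.
Therefore p is ramified.

ramified


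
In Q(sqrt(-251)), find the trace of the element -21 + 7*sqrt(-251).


Tr(a + b*sqrt(d)) = (a + b*sqrt(d)) + (a - b*sqrt(d)) = 2a
= 2 * (-21)
= -42

-42


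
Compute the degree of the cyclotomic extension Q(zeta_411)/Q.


The degree equals Euler's totient phi(411).
411 = 3 * 137
phi(411) = 272

272


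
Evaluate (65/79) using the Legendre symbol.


p = 79 is prime, so compute (65/79) with the reciprocity algorithm (Jacobi-symbol steps: pull out 2s via (2/n), flip via reciprocity, reduce):
  reciprocity: (65/79) -> +(79/65)
  reduce: (14/65)
  pull out 2: (2/65) = +1  (since 65 mod 8 = 1)
  reciprocity: (7/65) -> +(65/7)
  reduce: (2/7)
  pull out 2: (2/7) = +1  (since 7 mod 8 = 7)
  (1/7) = 1
Product of signs = 1
(65/79) = 1

1


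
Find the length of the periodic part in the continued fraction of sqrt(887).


Run the CF algorithm for sqrt(887).
a_0 = floor(sqrt(887)) = 29; set m_0=0, q_0=1.
Recurrence: m' = q*a - m,  q' = (d - m'^2)/q,  a' = floor((a_0 + m')/q').
  step 1: m=29, q=46, a=1
  step 2: m=17, q=13, a=3
  step 3: m=22, q=31, a=1
  step 4: m=9, q=26, a=1
  step 5: m=17, q=23, a=2
  step 6: m=29, q=2, a=29
  step 7: m=29, q=23, a=2
  step 8: m=17, q=26, a=1
  step 9: m=9, q=31, a=1
  step 10: m=22, q=13, a=3
  step 11: m=17, q=46, a=1
  step 12: m=29, q=1, a=58
a_12 = 2*a_0 = 58, so the period closes here.
sqrt(887) = [29; 1, 3, 1, 1, 2, 29, 2, 1, 1, 3, 1, 58]
Period length = 12

12


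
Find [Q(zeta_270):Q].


The degree equals Euler's totient phi(270).
270 = 2 * 3^3 * 5
phi(270) = 72

72


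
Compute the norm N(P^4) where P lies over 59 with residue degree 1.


N(P^a) = p^(a*f)
= 59^(4*1)
= 59^4
= 12117361

12117361


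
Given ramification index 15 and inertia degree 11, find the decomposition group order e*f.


|D_P| = e * f
= 15 * 11
= 165

165


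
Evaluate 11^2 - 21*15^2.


x^2 - d*y^2
= 11^2 - 21*15^2
= 121 - 4725
= -4604

-4604


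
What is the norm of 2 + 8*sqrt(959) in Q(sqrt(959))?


N(a + b*sqrt(d)) = a^2 - d*b^2
= (2)^2 - (959)*(8)^2
= 4 - 61376
= -61372

-61372


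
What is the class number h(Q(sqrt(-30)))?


K = Q(sqrt(-30)). d mod 4 = 2, so D = disc(K) = 4d = -120
h(K) equals the number of primitive reduced positive-definite forms (a, b, c) = a*x^2 + b*x*y + c*y^2 with b^2 - 4ac = D,
where reduced means |b| <= a <= c, with b >= 0 whenever |b| = a or a = c, and primitive means gcd(a, b, c) = 1.
Reduced forces 3a^2 <= |D| = 120, so 1 <= a <= 6; b must have the parity of D, and c = (b^2 - D)/(4a) must be an integer >= a.
Enumerate a = 1..6, b in [-a, a]:
  a=1: (1, 0, 30)  [1]
  a=2: (2, 0, 15)  [1]
  a=3: (3, 0, 10)  [1]
  a=4: none
  a=5: (5, 0, 6)  [1]
  a=6: none
Total reduced forms: 1 + 1 + 1 + 1 = 4
h = 4

4


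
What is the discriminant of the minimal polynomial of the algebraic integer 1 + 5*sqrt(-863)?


The element 1 + 5*sqrt(-863) has minimal polynomial:
x^2 - 2*x + 21576
Discriminant = (-2)^2 - 4*(21576)
= 4 - 86304
= -86300

-86300


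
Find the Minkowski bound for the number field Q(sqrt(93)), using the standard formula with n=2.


d = 93, d mod 4 = 1, so disc(K) = d = 93; |disc(K)| = 93
Real quadratic field, so n = 2, s = r2 = 0, r1 = 2
M = (n!/n^n) * (4/pi)^s * sqrt(|disc(K)|) = (2!/2^2) * (4/pi)^0 * sqrt(93)
= 0.5 * 1.000000 * 9.643651
= 4.8218

4.8218


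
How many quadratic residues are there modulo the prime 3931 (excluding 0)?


For prime p, the number of non-zero quadratic residues is (p-1)/2.
= (3931-1)/2
= 1965

1965


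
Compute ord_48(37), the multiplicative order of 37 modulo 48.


We want ord_48(37), the smallest k >= 1 with 37^k = 1 mod 48.
n = 48 = 2^4 * 3, phi(48) = 16; the order divides phi(n).
Divisors of 16: 1, 2, 4, 8, 16
Repeated squaring mod 48: 37^1 = 37, 37^2 = 25, 37^4 = 1, 37^8 = 1, 37^16 = 1
Test divisors in increasing order:
  k=1: 37^1 = 37 mod 48
  k=2: 37^2 = 25 mod 48
  k=4: 37^4 = 1 mod 48  <- first divisor giving 1
Order = 4

4
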